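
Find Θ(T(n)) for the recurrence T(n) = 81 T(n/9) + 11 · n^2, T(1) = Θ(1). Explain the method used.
T(n) = Θ(n^2 log n)

log_9 81 = 2, and f(n) = 11 · n^2 = Θ(n^(log_9 81)). This is Case 2 of the master theorem: T(n) = Θ(f(n) · log n) = Θ(n^2 log n).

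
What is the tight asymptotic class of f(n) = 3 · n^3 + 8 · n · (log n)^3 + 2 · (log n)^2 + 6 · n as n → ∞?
f(n) ∈ Θ(n^3)

Compare the terms by growth order. For large n, n^a · (log n)^b dominates n^a' · (log n)^b' iff a > a', or (a = a' and b > b'). Ranking the 4 terms shows the dominant one is 3 · n^3. Hence f(n) ∈ Θ(n^3).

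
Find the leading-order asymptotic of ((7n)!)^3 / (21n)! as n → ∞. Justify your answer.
((7n)!)^3/(21n)! ~ ((2π·7n)^(2/2) / sqrt(3)) · 3^(−3·7n)  →  0

Write N = 7n. Stirling: N! ~ sqrt(2π N)(N/e)^N and (3N)! ~ sqrt(2π·3N)·(3N/e)^(3N).
  (N!)^3/(3N)! ~ (2π N)^(3/2) (N/e)^(3N) / [sqrt(2π·3N) (3N/e)^(3N)]
     = (2π N)^(3/2) / sqrt(2π·3N) · (N/(3N))^(3N)
     = (2π N)^((3−1)/2) / sqrt(3) · 3^(−3N).
Since 3^3 > 1, the factor 3^(−3N) decays exponentially, so the ratio → 0. Substituting N = 7n gives the stated form.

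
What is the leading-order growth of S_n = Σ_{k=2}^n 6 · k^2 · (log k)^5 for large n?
S_n ~ 2 · n^3 · (log n)^5

By integral comparison, S_n = ∫_1^n 6 · x^2 · (log x)^5 dx + O(n^2 · (log n)^5). For the integral, the leading term of ∫_1^n x^2 (log x)^5 dx is n^3/3 · (log n)^5 (by repeated integration by parts; each step lowers the log-exponent and produces a relatively O(1/log n) correction). Hence S_n ~ 2 · n^3 · (log n)^5.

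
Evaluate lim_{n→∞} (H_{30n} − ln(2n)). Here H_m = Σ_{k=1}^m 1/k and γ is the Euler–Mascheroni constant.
lim = ln 15 + γ

By Euler-Maclaurin, H_m = ln m + γ + O(1/m). So
  H_{30n} − ln(2n) = ln(30n) + γ − ln(2n) + O(1/n)
                       = ln(30/2) + γ + O(1/n).
Hence the limit is ln(30/2) + γ (= ln 15).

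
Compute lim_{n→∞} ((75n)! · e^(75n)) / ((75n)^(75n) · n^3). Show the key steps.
lim = 0

Stirling: (75n)! ~ sqrt(2π·75n) · (75n/e)^(75n). Hence
  (75n)! · e^(75n) / (75n)^(75n) ~ sqrt(2π·75n).
Dividing by n^3: sqrt(2π·75n) / n^3 = sqrt(2π·75) · n^((1−6)/2), so the expression behaves like sqrt(2π·75) · n^((1−6)/2) → 0.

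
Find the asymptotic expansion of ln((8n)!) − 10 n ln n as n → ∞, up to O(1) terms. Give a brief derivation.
ln((8n)!) − 10 n ln n = −2 n ln n + 8(ln 8 − 1) n + (1/2) ln(2π·8n) + O(1/n)

Stirling: ln((8n)!) = 8n ln(8n) − 8n + (1/2) ln(2π·8n) + O(1/n).
Expand 8n ln(8n) = 8n (ln n + ln 8) = 8n ln n + 8n ln 8.
Subtract 10n ln n: leading term is (8 − 10) n ln n = −2 n ln n. The next term is 8n ln 8 − 8n = 8(ln 8 − 1) n. Then the (1/2) ln(2π·8n) correction.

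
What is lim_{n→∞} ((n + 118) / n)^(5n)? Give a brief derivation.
lim = e^590

Rewrite as (1 + 118/n)^(5n). By the standard limit (1 + x/n)^n → e^x, we have (1 + 118/n)^n → e^118, and raising to the 5th power gives e^590.
More precisely, ln[(1 + 118/n)^(5n)] = 5n · ln(1 + 118/n) = 5n · (118/n + O(1/n^2)) = 590 + O(1/n) → 590.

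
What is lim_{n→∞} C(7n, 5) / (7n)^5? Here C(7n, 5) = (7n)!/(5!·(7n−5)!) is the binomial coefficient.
lim = 1/5! = 1/120

With N = 7n → ∞: C(N, 5) / N^5 = [N(N−1)…(N−4)] / (5! · N^5) = (1/5!) · 1 · (1 − 1/(7n)) · (1 − 2/(7n)) · (1 − 3/(7n)) · (1 − 4/(7n)). Each factor → 1 as N → ∞, so the limit is 1/5! = 1/120.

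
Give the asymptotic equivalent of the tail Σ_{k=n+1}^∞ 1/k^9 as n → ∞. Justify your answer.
Σ_{k>n} 1/k^9 ~ 1/(8 · n^8)

Compare to the integral: ∫_{n}^∞ x^(−9) dx = [−x^(−8)/8]_{n}^∞ = 1/((9−1)·n^8). Euler-Maclaurin then gives
  Σ_{k>n} 1/k^9 = ∫_{n}^∞ dx/x^9 − 1/(2·n^9) + O(1/n^10).
(Equivalently this is ζ(9) − Σ_{k≤n} 1/k^9.)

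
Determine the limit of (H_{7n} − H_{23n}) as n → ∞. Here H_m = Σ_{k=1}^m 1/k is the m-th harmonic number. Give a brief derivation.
lim = ln(7/23)

Euler-Maclaurin gives H_m = ln m + γ + 1/(2m) + O(1/m^2). The γ and O(1/m) terms cancel in the difference:
  H_{7n} − H_{23n} = ln(7n) − ln(23n) + O(1/n) = ln(7/23) + O(1/n).
Hence the limit is ln(7/23).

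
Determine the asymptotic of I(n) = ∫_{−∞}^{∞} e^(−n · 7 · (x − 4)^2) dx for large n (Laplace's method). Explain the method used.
I(n) = sqrt(π/(7n))

Here φ(x) = 7 · (x − 4)^2 has its unique minimum at x* = 4 with φ(x*) = 0 and φ''(x*) = 14. Laplace's method gives
  I(n) ~ e^(−n φ(x*)) · sqrt(2π / (n · φ''(x*))) = sqrt(2π / (14n)) = sqrt(π/(7n)).
This is exact: substituting u = (x − 4)·sqrt(7n) gives I(n) = (1/sqrt(7n)) ∫_{−∞}^{∞} e^(−u^2) du = sqrt(π/(7n)).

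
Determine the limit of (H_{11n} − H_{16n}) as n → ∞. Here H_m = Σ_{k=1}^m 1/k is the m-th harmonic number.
lim = ln(11/16)

Euler-Maclaurin gives H_m = ln m + γ + 1/(2m) + O(1/m^2). The γ and O(1/m) terms cancel in the difference:
  H_{11n} − H_{16n} = ln(11n) − ln(16n) + O(1/n) = ln(11/16) + O(1/n).
Hence the limit is ln(11/16).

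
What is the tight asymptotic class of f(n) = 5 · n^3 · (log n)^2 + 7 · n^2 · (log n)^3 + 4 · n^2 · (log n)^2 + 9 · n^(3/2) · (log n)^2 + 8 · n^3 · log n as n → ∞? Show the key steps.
f(n) ∈ Θ(n^3 · (log n)^2)

Compare the terms by growth order. For large n, n^a · (log n)^b dominates n^a' · (log n)^b' iff a > a', or (a = a' and b > b'). Ranking the 5 terms shows the dominant one is 5 · n^3 · (log n)^2. Hence f(n) ∈ Θ(n^3 · (log n)^2).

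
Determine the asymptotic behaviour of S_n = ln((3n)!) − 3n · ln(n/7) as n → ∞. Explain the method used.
S_n ~ 3n · (ln 21 − 1) + O(ln n)

Stirling: ln((3n)!) = 3n ln(3n) − 3n + O(ln n).
  S_n = 3n ln(3n) − 3n − 3n ln(n/7) + O(ln n)
      = 3n ln(3n) − 3n ln n + 3n ln 7 − 3n + O(ln n)
      = 3n ln 3 + 3n ln 7 − 3n + O(ln n)
      = 3n (ln 21 − 1) + O(ln n).
Numerically ln(21) − 1 ≈ 2.0445.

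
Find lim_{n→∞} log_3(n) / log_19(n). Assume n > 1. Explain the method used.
lim = ln(19) / ln(3) = log_3(19)

Change of base: log_3(n) = ln n / ln 3 and log_19(n) = ln n / ln 19. The ratio is (ln n / ln 3) · (ln 19 / ln n) = ln 19 / ln 3, a constant independent of n. So the limit is ln 19 / ln 3 = log_3(19).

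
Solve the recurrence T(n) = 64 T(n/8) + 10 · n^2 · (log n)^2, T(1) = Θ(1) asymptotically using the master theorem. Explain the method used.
T(n) = Θ(n^2 · (log n)^3)

Here log_8 64 = 2 and f(n) = 10 · n^2 · (log n)^2 = Θ(n^(log_8 64) · (log n)^2). This is the extended Case 2 of the master theorem (f matches the critical exponent up to log factors), giving T(n) = Θ(n^(log_8 64) · (log n)^(2+1)) = Θ(n^2 · (log n)^3).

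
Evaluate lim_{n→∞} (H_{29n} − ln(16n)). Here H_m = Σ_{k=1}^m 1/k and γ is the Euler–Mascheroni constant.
lim = ln(29/16) + γ

By Euler-Maclaurin, H_m = ln m + γ + O(1/m). So
  H_{29n} − ln(16n) = ln(29n) + γ − ln(16n) + O(1/n)
                       = ln(29/16) + γ + O(1/n).
Hence the limit is ln(29/16) + γ.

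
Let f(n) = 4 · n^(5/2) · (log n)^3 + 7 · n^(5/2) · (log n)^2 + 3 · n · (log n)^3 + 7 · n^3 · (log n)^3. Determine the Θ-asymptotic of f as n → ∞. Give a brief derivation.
f(n) ∈ Θ(n^3 · (log n)^3)

Compare the terms by growth order. For large n, n^a · (log n)^b dominates n^a' · (log n)^b' iff a > a', or (a = a' and b > b'). Ranking the 4 terms shows the dominant one is 7 · n^3 · (log n)^3. Hence f(n) ∈ Θ(n^3 · (log n)^3).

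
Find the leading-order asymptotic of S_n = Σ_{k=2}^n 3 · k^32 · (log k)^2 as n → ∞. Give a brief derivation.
S_n ~ n^33 · (log n)^2 / 11

By integral comparison, S_n = ∫_1^n 3 · x^32 · (log x)^2 dx + O(n^32 · (log n)^2). For the integral, the leading term of ∫_1^n x^32 (log x)^2 dx is n^33/33 · (log n)^2 (by repeated integration by parts; each step lowers the log-exponent and produces a relatively O(1/log n) correction). Hence S_n ~ n^33 · (log n)^2 / 11.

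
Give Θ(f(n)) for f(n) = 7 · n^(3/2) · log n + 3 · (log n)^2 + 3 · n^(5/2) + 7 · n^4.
f(n) ∈ Θ(n^4)

Compare the terms by growth order. For large n, n^a · (log n)^b dominates n^a' · (log n)^b' iff a > a', or (a = a' and b > b'). Ranking the 4 terms shows the dominant one is 7 · n^4. Hence f(n) ∈ Θ(n^4).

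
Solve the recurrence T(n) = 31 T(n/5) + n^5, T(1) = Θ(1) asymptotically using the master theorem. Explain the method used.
T(n) = Θ(n^5)

log_5 31 ≈ 2.134. f(n) = n^5 dominates n^(log_5 31) since 5 > 2.134, and the regularity condition a·f(n/b) = 31·(n/5)^5 = (31/3125)·n^5 ≤ c·f(n) holds with c = 31/3125 ≈ 0.00992 < 1. So this is Case 3: T(n) = Θ(f(n)) = Θ(n^5).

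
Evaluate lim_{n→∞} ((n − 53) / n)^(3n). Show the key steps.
lim = e^(−159)

Rewrite as (1 − 53/n)^(3n). By the standard limit (1 + x/n)^n → e^x, we have (1 − 53/n)^n → e^(−53), and raising to the 3rd power gives e^(−159).
More precisely, ln[(1 − 53/n)^(3n)] = 3n · ln(1 − 53/n) = 3n · (-53/n + O(1/n^2)) = -159 + O(1/n) → -159.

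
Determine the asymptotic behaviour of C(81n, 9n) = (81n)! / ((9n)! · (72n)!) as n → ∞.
C(81n, 9n) ~ (387420489/16777216)^(9n) · sqrt(9/(16π·9n))

Write N = 9n. Apply Stirling to each factorial:
  (9N)! ~ sqrt(2π·9N) · (9N/e)^(9N),
  N! ~ sqrt(2π N) · (N/e)^N,
  (8N)! ~ sqrt(2π·8N) · (8N/e)^(8N).
The exponential factors combine to (9N)^(9N) / (N^N · (8N)^(8N)) = 9^(9N)/8^(8N) = (9^9/8^8)^N = (387420489/16777216)^N.
The square-root prefactors combine to sqrt(2π·9N) / (sqrt(2π N)·sqrt(2π·8N)) = sqrt(9 / (2π·8·N)) = sqrt(9/(16π·9n)).
Substituting N = 9n: C(81n, 9n) ~ (387420489/16777216)^(9n) · sqrt(9/(16π·9n)).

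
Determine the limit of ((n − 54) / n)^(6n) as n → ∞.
lim = e^(−324)

Rewrite as (1 − 54/n)^(6n). By the standard limit (1 + x/n)^n → e^x, we have (1 − 54/n)^n → e^(−54), and raising to the 6th power gives e^(−324).
More precisely, ln[(1 − 54/n)^(6n)] = 6n · ln(1 − 54/n) = 6n · (-54/n + O(1/n^2)) = -324 + O(1/n) → -324.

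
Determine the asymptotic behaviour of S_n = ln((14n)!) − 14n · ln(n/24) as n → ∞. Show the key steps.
S_n ~ 14n · (ln 336 − 1) + O(ln n)

Stirling: ln((14n)!) = 14n ln(14n) − 14n + O(ln n).
  S_n = 14n ln(14n) − 14n − 14n ln(n/24) + O(ln n)
      = 14n ln(14n) − 14n ln n + 14n ln 24 − 14n + O(ln n)
      = 14n ln 14 + 14n ln 24 − 14n + O(ln n)
      = 14n (ln 336 − 1) + O(ln n).
Numerically ln(336) − 1 ≈ 4.8171.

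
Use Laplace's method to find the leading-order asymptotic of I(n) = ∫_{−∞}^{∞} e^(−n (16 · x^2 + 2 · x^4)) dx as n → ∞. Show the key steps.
I(n) ~ sqrt(π/(16n))

φ(x) = 16 · x^2 + 2 · x^4 has its unique global minimum at x* = 0 (since φ'(x) = 32x + 8x^3 = 0 only at x = 0 for real x with both coefficients positive, and φ → ∞ as |x| → ∞). At x* = 0, φ(0) = 0 and φ''(0) = 32. Laplace's method then gives
  I(n) ~ sqrt(2π / (n · φ''(0))) · e^(−n φ(0)) = sqrt(2π / (32n)) = sqrt(π/(16n)).
The 2 · x^4 term contributes only at subleading order (an O(1/n) relative correction).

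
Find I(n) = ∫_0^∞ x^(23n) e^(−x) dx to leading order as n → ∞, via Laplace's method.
I(n) ~ sqrt(2π·23n) · (23n/e)^(23n)

Write the integrand as exp(23n ln x − x) and set f(x) = 23n ln x − x. Then f'(x) = 23n/x − 1 = 0 at x* = 23n, and f''(x*) = −23n/x*^2 = −1/(23n). Laplace's method (interior maximum) gives
  I(n) ~ e^(f(x*)) · sqrt(2π / |f''(x*)|)
        = exp(23n ln(23n) − 23n) · sqrt(2π · 23n)
        = (23n)^(23n) e^(−23n) · sqrt(2π·23n)
        = sqrt(2π·23n) · (23n/e)^(23n).
This matches Γ(23n+1) with Stirling applied to Γ.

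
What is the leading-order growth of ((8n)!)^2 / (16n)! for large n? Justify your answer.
((8n)!)^2/(16n)! ~ ((2π·8n)^(1/2) / sqrt(2)) · 2^(−2·8n)  →  0

Write N = 8n. Stirling: N! ~ sqrt(2π N)(N/e)^N and (2N)! ~ sqrt(2π·2N)·(2N/e)^(2N).
  (N!)^2/(2N)! ~ (2π N)^(2/2) (N/e)^(2N) / [sqrt(2π·2N) (2N/e)^(2N)]
     = (2π N)^(2/2) / sqrt(2π·2N) · (N/(2N))^(2N)
     = (2π N)^((2−1)/2) / sqrt(2) · 2^(−2N).
Since 2^2 > 1, the factor 2^(−2N) decays exponentially, so the ratio → 0. Substituting N = 8n gives the stated form.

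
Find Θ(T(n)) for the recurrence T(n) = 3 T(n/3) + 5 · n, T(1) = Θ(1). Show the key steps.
T(n) = Θ(n log n)

log_3 3 = 1, and f(n) = 5 · n = Θ(n^(log_3 3)). This is Case 2 of the master theorem: T(n) = Θ(f(n) · log n) = Θ(n log n).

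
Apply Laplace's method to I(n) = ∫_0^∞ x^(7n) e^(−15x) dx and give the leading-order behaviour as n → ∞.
I(n) ~ (sqrt(2π·7n) / 15) · (7n/(15e))^(7n)

Write the integrand as exp(7n ln x − 15x) and set f(x) = 7n ln x − 15x. Then f'(x) = 7n/x − 15 = 0 at x* = 7n/15, and f''(x*) = −7n/x*^2 = −15^2/(7n). Laplace's method (interior maximum) gives
  I(n) ~ e^(f(x*)) · sqrt(2π / |f''(x*)|)
        = exp(7n ln(7n/15) − 7n) · sqrt(2π · 7n / 15^2)
        = (7n/15)^(7n) e^(−7n) · sqrt(2π·7n) / 15
        = (sqrt(2π·7n) / 15) · (7n/(15e))^(7n).
This matches Γ(7n+1)/15^(7n+1) with Stirling applied to Γ.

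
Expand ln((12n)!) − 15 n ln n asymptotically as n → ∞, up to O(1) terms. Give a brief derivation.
ln((12n)!) − 15 n ln n = −3 n ln n + 12(ln 12 − 1) n + (1/2) ln(2π·12n) + O(1/n)

Stirling: ln((12n)!) = 12n ln(12n) − 12n + (1/2) ln(2π·12n) + O(1/n).
Expand 12n ln(12n) = 12n (ln n + ln 12) = 12n ln n + 12n ln 12.
Subtract 15n ln n: leading term is (12 − 15) n ln n = −3 n ln n. The next term is 12n ln 12 − 12n = 12(ln 12 − 1) n. Then the (1/2) ln(2π·12n) correction.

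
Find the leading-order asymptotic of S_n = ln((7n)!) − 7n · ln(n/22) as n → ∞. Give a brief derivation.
S_n ~ 7n · (ln 154 − 1) + O(ln n)

Stirling: ln((7n)!) = 7n ln(7n) − 7n + O(ln n).
  S_n = 7n ln(7n) − 7n − 7n ln(n/22) + O(ln n)
      = 7n ln(7n) − 7n ln n + 7n ln 22 − 7n + O(ln n)
      = 7n ln 7 + 7n ln 22 − 7n + O(ln n)
      = 7n (ln 154 − 1) + O(ln n).
Numerically ln(154) − 1 ≈ 4.0370.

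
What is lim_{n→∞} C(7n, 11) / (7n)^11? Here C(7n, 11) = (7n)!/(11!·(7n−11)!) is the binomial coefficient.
lim = 1/11! = 1/39916800

With N = 7n → ∞: C(N, 11) / N^11 = [N(N−1)…(N−10)] / (11! · N^11) = (1/11!) · 1 · (1 − 1/(7n)) · … · (1 − 10/(7n)). Each factor → 1 as N → ∞, so the limit is 1/11! = 1/39916800.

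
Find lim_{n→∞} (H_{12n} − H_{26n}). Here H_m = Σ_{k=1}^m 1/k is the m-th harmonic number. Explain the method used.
lim = ln(12/26) = ln(6/13)

Euler-Maclaurin gives H_m = ln m + γ + 1/(2m) + O(1/m^2). The γ and O(1/m) terms cancel in the difference:
  H_{12n} − H_{26n} = ln(12n) − ln(26n) + O(1/n) = ln(12/26) + O(1/n).
Hence the limit is ln(12/26) = ln(6/13).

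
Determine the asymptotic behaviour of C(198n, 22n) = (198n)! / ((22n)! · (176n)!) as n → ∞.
C(198n, 22n) ~ (387420489/16777216)^(22n) · sqrt(9/(16π·22n))

Write N = 22n. Apply Stirling to each factorial:
  (9N)! ~ sqrt(2π·9N) · (9N/e)^(9N),
  N! ~ sqrt(2π N) · (N/e)^N,
  (8N)! ~ sqrt(2π·8N) · (8N/e)^(8N).
The exponential factors combine to (9N)^(9N) / (N^N · (8N)^(8N)) = 9^(9N)/8^(8N) = (9^9/8^8)^N = (387420489/16777216)^N.
The square-root prefactors combine to sqrt(2π·9N) / (sqrt(2π N)·sqrt(2π·8N)) = sqrt(9 / (2π·8·N)) = sqrt(9/(16π·22n)).
Substituting N = 22n: C(198n, 22n) ~ (387420489/16777216)^(22n) · sqrt(9/(16π·22n)).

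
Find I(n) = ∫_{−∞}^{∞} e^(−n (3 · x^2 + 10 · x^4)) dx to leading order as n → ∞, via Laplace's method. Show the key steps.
I(n) ~ sqrt(π/(3n))

φ(x) = 3 · x^2 + 10 · x^4 has its unique global minimum at x* = 0 (since φ'(x) = 6x + 40x^3 = 0 only at x = 0 for real x with both coefficients positive, and φ → ∞ as |x| → ∞). At x* = 0, φ(0) = 0 and φ''(0) = 6. Laplace's method then gives
  I(n) ~ sqrt(2π / (n · φ''(0))) · e^(−n φ(0)) = sqrt(2π / (6n)) = sqrt(π/(3n)).
The 10 · x^4 term contributes only at subleading order (an O(1/n) relative correction).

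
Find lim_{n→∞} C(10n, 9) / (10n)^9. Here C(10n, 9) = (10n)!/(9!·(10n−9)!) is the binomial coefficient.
lim = 1/9! = 1/362880

With N = 10n → ∞: C(N, 9) / N^9 = [N(N−1)…(N−8)] / (9! · N^9) = (1/9!) · 1 · (1 − 1/(10n)) · … · (1 − 8/(10n)). Each factor → 1 as N → ∞, so the limit is 1/9! = 1/362880.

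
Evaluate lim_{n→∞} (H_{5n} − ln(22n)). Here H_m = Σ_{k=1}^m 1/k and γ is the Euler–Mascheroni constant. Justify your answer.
lim = ln(5/22) + γ

By Euler-Maclaurin, H_m = ln m + γ + O(1/m). So
  H_{5n} − ln(22n) = ln(5n) + γ − ln(22n) + O(1/n)
                       = ln(5/22) + γ + O(1/n).
Hence the limit is ln(5/22) + γ.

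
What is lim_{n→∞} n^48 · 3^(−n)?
lim = 0

Exponentials with base > 1 dominate every fixed polynomial: for any fixed c, n^c / 3^n → 0 as n → ∞ (e.g. by the ratio test, or by writing 3^n = e^(n ln 3) and noting e^(n ln 3) / n^c → ∞). Hence n^48 · 3^(−n) = n^48 / 3^n → 0.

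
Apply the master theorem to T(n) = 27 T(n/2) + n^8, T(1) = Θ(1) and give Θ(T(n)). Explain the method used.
T(n) = Θ(n^8)

log_2 27 ≈ 4.755. f(n) = n^8 dominates n^(log_2 27) since 8 > 4.755, and the regularity condition a·f(n/b) = 27·(n/2)^8 = (27/256)·n^8 ≤ c·f(n) holds with c = 27/256 ≈ 0.105 < 1. So this is Case 3: T(n) = Θ(f(n)) = Θ(n^8).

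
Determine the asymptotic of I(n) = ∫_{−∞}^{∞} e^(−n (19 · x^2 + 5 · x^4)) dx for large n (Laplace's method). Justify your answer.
I(n) ~ sqrt(π/(19n))

φ(x) = 19 · x^2 + 5 · x^4 has its unique global minimum at x* = 0 (since φ'(x) = 38x + 20x^3 = 0 only at x = 0 for real x with both coefficients positive, and φ → ∞ as |x| → ∞). At x* = 0, φ(0) = 0 and φ''(0) = 38. Laplace's method then gives
  I(n) ~ sqrt(2π / (n · φ''(0))) · e^(−n φ(0)) = sqrt(2π / (38n)) = sqrt(π/(19n)).
The 5 · x^4 term contributes only at subleading order (an O(1/n) relative correction).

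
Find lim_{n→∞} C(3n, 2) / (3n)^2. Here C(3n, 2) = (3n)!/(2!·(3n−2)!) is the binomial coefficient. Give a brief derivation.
lim = 1/2! = 1/2

With N = 3n → ∞: C(N, 2) / N^2 = [N(N−1)…(N−1)] / (2! · N^2) = (1/2!) · 1 · (1 − 1/(3n)). Each factor → 1 as N → ∞, so the limit is 1/2! = 1/2.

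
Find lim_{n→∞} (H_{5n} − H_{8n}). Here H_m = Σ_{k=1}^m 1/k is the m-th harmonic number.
lim = ln(5/8)

Euler-Maclaurin gives H_m = ln m + γ + 1/(2m) + O(1/m^2). The γ and O(1/m) terms cancel in the difference:
  H_{5n} − H_{8n} = ln(5n) − ln(8n) + O(1/n) = ln(5/8) + O(1/n).
Hence the limit is ln(5/8).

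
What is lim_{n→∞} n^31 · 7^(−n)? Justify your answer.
lim = 0

Exponentials with base > 1 dominate every fixed polynomial: for any fixed c, n^c / 7^n → 0 as n → ∞ (e.g. by the ratio test, or by writing 7^n = e^(n ln 7) and noting e^(n ln 7) / n^c → ∞). Hence n^31 · 7^(−n) = n^31 / 7^n → 0.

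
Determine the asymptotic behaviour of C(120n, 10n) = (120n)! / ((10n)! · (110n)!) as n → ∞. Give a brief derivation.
C(120n, 10n) ~ (8916100448256/285311670611)^(10n) · sqrt(6/(11π·10n))

Write N = 10n. Apply Stirling to each factorial:
  (12N)! ~ sqrt(2π·12N) · (12N/e)^(12N),
  N! ~ sqrt(2π N) · (N/e)^N,
  (11N)! ~ sqrt(2π·11N) · (11N/e)^(11N).
The exponential factors combine to (12N)^(12N) / (N^N · (11N)^(11N)) = 12^(12N)/11^(11N) = (12^12/11^11)^N = (8916100448256/285311670611)^N.
The square-root prefactors combine to sqrt(2π·12N) / (sqrt(2π N)·sqrt(2π·11N)) = sqrt(12 / (2π·11·N)) = sqrt(6/(11π·10n)).
Substituting N = 10n: C(120n, 10n) ~ (8916100448256/285311670611)^(10n) · sqrt(6/(11π·10n)).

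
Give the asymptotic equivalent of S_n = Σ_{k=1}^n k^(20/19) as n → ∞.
S_n ~ (19/39) · n^(39/19)

Integral comparison: Σ_{k=1}^n k^(20/19) = ∫_0^n x^(20/19) dx + O(n^(20/19)). The integral is n^(1 + 20/19) / (1 + 20/19) = n^((20+19)/19) / ((20+19)/19) = (19/39) · n^(39/19).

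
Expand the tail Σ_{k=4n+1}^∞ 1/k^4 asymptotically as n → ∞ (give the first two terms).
Σ_{k>4n} 1/k^4 = 1/(3 · (4n)^3) − 1/(2 · (4n)^4) + O(1/(4n)^5)

Compare to the integral: ∫_{4n}^∞ x^(−4) dx = [−x^(−3)/3]_{4n}^∞ = 1/((4−1)·(4n)^3). The Euler-Maclaurin correction adds −f(4n)/2 = −1/(2·(4n)^4). Euler-Maclaurin then gives
  Σ_{k>4n} 1/k^4 = ∫_{4n}^∞ dx/x^4 − 1/(2·(4n)^4) + O(1/(4n)^5).
(Equivalently this is ζ(4) − Σ_{k≤4n} 1/k^4.)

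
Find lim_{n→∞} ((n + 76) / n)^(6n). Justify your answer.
lim = e^456

Rewrite as (1 + 76/n)^(6n). By the standard limit (1 + x/n)^n → e^x, we have (1 + 76/n)^n → e^76, and raising to the 6th power gives e^456.
More precisely, ln[(1 + 76/n)^(6n)] = 6n · ln(1 + 76/n) = 6n · (76/n + O(1/n^2)) = 456 + O(1/n) → 456.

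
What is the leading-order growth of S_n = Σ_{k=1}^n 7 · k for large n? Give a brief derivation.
S_n ~ 7 · n^2 / 2

By integral comparison (Euler-Maclaurin), Σ_{k=1}^n 7 · k = 7 · ∫_0^n x^1 dx + O(n) = 7 · n^2/2 + O(n). (Equivalently, Faulhaber's formula gives the same leading term.)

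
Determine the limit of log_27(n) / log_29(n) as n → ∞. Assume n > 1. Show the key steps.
lim = ln(29) / ln(27) = log_27(29)

Change of base: log_27(n) = ln n / ln 27 and log_29(n) = ln n / ln 29. The ratio is (ln n / ln 27) · (ln 29 / ln n) = ln 29 / ln 27, a constant independent of n. So the limit is ln 29 / ln 27 = log_27(29).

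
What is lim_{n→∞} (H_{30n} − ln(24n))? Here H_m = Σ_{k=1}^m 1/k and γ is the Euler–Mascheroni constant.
lim = ln(5/4) + γ

By Euler-Maclaurin, H_m = ln m + γ + O(1/m). So
  H_{30n} − ln(24n) = ln(30n) + γ − ln(24n) + O(1/n)
                       = ln(30/24) + γ + O(1/n).
Hence the limit is ln(30/24) + γ (= ln(5/4)).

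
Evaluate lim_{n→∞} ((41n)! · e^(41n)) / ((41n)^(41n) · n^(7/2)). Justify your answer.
lim = 0

Stirling: (41n)! ~ sqrt(2π·41n) · (41n/e)^(41n). Hence
  (41n)! · e^(41n) / (41n)^(41n) ~ sqrt(2π·41n).
Dividing by n^(7/2): sqrt(2π·41n) / n^(7/2) = sqrt(2π·41) · n^((1−7)/2), so the expression behaves like sqrt(2π·41) · n^((1−7)/2) → 0.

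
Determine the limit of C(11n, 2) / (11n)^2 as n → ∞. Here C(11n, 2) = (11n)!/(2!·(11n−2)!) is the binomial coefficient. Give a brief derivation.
lim = 1/2! = 1/2

With N = 11n → ∞: C(N, 2) / N^2 = [N(N−1)…(N−1)] / (2! · N^2) = (1/2!) · 1 · (1 − 1/(11n)). Each factor → 1 as N → ∞, so the limit is 1/2! = 1/2.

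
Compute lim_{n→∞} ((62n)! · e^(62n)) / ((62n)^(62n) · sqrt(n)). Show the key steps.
lim = sqrt(2π·62)

Stirling: (62n)! ~ sqrt(2π·62n) · (62n/e)^(62n). Hence
  (62n)! · e^(62n) / (62n)^(62n) ~ sqrt(2π·62n).
Dividing by sqrt(n): sqrt(2π·62n) / sqrt(n) = sqrt(2π·62) · n^((1−1)/2), so the limit is sqrt(2π·62).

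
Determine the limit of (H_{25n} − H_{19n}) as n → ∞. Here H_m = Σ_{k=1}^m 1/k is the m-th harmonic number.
lim = ln(25/19)

Euler-Maclaurin gives H_m = ln m + γ + 1/(2m) + O(1/m^2). The γ and O(1/m) terms cancel in the difference:
  H_{25n} − H_{19n} = ln(25n) − ln(19n) + O(1/n) = ln(25/19) + O(1/n).
Hence the limit is ln(25/19).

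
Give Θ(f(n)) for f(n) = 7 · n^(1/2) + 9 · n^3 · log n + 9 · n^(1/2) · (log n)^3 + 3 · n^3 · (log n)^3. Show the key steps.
f(n) ∈ Θ(n^3 · (log n)^3)

Compare the terms by growth order. For large n, n^a · (log n)^b dominates n^a' · (log n)^b' iff a > a', or (a = a' and b > b'). Ranking the 4 terms shows the dominant one is 3 · n^3 · (log n)^3. Hence f(n) ∈ Θ(n^3 · (log n)^3).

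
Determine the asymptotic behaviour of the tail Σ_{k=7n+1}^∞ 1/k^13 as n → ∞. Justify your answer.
Σ_{k>7n} 1/k^13 ~ 1/(12 · (7n)^12)

Compare to the integral: ∫_{7n}^∞ x^(−13) dx = [−x^(−12)/12]_{7n}^∞ = 1/((13−1)·(7n)^12). Euler-Maclaurin then gives
  Σ_{k>7n} 1/k^13 = ∫_{7n}^∞ dx/x^13 − 1/(2·(7n)^13) + O(1/(7n)^14).
(Equivalently this is ζ(13) − Σ_{k≤7n} 1/k^13.)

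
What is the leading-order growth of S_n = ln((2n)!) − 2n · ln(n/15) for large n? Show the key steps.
S_n ~ 2n · (ln 30 − 1) + O(ln n)

Stirling: ln((2n)!) = 2n ln(2n) − 2n + O(ln n).
  S_n = 2n ln(2n) − 2n − 2n ln(n/15) + O(ln n)
      = 2n ln(2n) − 2n ln n + 2n ln 15 − 2n + O(ln n)
      = 2n ln 2 + 2n ln 15 − 2n + O(ln n)
      = 2n (ln 30 − 1) + O(ln n).
Numerically ln(30) − 1 ≈ 2.4012.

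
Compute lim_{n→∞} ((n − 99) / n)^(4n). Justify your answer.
lim = e^(−396)

Rewrite as (1 − 99/n)^(4n). By the standard limit (1 + x/n)^n → e^x, we have (1 − 99/n)^n → e^(−99), and raising to the 4th power gives e^(−396).
More precisely, ln[(1 − 99/n)^(4n)] = 4n · ln(1 − 99/n) = 4n · (-99/n + O(1/n^2)) = -396 + O(1/n) → -396.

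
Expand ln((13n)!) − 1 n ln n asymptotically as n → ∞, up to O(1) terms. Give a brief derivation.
ln((13n)!) − 1 n ln n = 12 n ln n + 13(ln 13 − 1) n + (1/2) ln(2π·13n) + O(1/n)

Stirling: ln((13n)!) = 13n ln(13n) − 13n + (1/2) ln(2π·13n) + O(1/n).
Expand 13n ln(13n) = 13n (ln n + ln 13) = 13n ln n + 13n ln 13.
Subtract 1n ln n: leading term is (13 − 1) n ln n = 12 n ln n. The next term is 13n ln 13 − 13n = 13(ln 13 − 1) n. Then the (1/2) ln(2π·13n) correction.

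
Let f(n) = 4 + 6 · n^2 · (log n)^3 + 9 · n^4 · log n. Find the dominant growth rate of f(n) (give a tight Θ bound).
f(n) ∈ Θ(n^4 · log n)

Compare the terms by growth order. For large n, n^a · (log n)^b dominates n^a' · (log n)^b' iff a > a', or (a = a' and b > b'). Ranking the 3 terms shows the dominant one is 9 · n^4 · log n. Hence f(n) ∈ Θ(n^4 · log n).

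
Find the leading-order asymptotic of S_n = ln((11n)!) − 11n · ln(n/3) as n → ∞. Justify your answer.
S_n ~ 11n · (ln 33 − 1) + O(ln n)

Stirling: ln((11n)!) = 11n ln(11n) − 11n + O(ln n).
  S_n = 11n ln(11n) − 11n − 11n ln(n/3) + O(ln n)
      = 11n ln(11n) − 11n ln n + 11n ln 3 − 11n + O(ln n)
      = 11n ln 11 + 11n ln 3 − 11n + O(ln n)
      = 11n (ln 33 − 1) + O(ln n).
Numerically ln(33) − 1 ≈ 2.4965.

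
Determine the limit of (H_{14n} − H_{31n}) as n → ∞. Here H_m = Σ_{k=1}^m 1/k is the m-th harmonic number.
lim = ln(14/31)

Euler-Maclaurin gives H_m = ln m + γ + 1/(2m) + O(1/m^2). The γ and O(1/m) terms cancel in the difference:
  H_{14n} − H_{31n} = ln(14n) − ln(31n) + O(1/n) = ln(14/31) + O(1/n).
Hence the limit is ln(14/31).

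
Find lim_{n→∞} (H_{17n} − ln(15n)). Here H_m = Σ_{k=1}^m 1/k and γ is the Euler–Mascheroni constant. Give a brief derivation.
lim = ln(17/15) + γ

By Euler-Maclaurin, H_m = ln m + γ + O(1/m). So
  H_{17n} − ln(15n) = ln(17n) + γ − ln(15n) + O(1/n)
                       = ln(17/15) + γ + O(1/n).
Hence the limit is ln(17/15) + γ.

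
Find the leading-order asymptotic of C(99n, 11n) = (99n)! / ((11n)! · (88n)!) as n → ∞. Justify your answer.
C(99n, 11n) ~ (387420489/16777216)^(11n) · sqrt(9/(16π·11n))

Write N = 11n. Apply Stirling to each factorial:
  (9N)! ~ sqrt(2π·9N) · (9N/e)^(9N),
  N! ~ sqrt(2π N) · (N/e)^N,
  (8N)! ~ sqrt(2π·8N) · (8N/e)^(8N).
The exponential factors combine to (9N)^(9N) / (N^N · (8N)^(8N)) = 9^(9N)/8^(8N) = (9^9/8^8)^N = (387420489/16777216)^N.
The square-root prefactors combine to sqrt(2π·9N) / (sqrt(2π N)·sqrt(2π·8N)) = sqrt(9 / (2π·8·N)) = sqrt(9/(16π·11n)).
Substituting N = 11n: C(99n, 11n) ~ (387420489/16777216)^(11n) · sqrt(9/(16π·11n)).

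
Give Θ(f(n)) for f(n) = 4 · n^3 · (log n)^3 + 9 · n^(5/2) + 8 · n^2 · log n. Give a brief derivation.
f(n) ∈ Θ(n^3 · (log n)^3)

Compare the terms by growth order. For large n, n^a · (log n)^b dominates n^a' · (log n)^b' iff a > a', or (a = a' and b > b'). Ranking the 3 terms shows the dominant one is 4 · n^3 · (log n)^3. Hence f(n) ∈ Θ(n^3 · (log n)^3).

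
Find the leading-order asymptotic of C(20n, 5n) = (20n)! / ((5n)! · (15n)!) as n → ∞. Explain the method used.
C(20n, 5n) ~ (256/27)^(5n) · sqrt(2/(3π·5n))

Write N = 5n. Apply Stirling to each factorial:
  (4N)! ~ sqrt(2π·4N) · (4N/e)^(4N),
  N! ~ sqrt(2π N) · (N/e)^N,
  (3N)! ~ sqrt(2π·3N) · (3N/e)^(3N).
The exponential factors combine to (4N)^(4N) / (N^N · (3N)^(3N)) = 4^(4N)/3^(3N) = (4^4/3^3)^N = (256/27)^N.
The square-root prefactors combine to sqrt(2π·4N) / (sqrt(2π N)·sqrt(2π·3N)) = sqrt(4 / (2π·3·N)) = sqrt(2/(3π·5n)).
Substituting N = 5n: C(20n, 5n) ~ (256/27)^(5n) · sqrt(2/(3π·5n)).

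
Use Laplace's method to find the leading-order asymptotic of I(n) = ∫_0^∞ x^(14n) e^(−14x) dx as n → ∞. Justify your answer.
I(n) ~ (sqrt(2π·14n) / 14) · (14n/(14e))^(14n)

Write the integrand as exp(14n ln x − 14x) and set f(x) = 14n ln x − 14x. Then f'(x) = 14n/x − 14 = 0 at x* = 14n/14, and f''(x*) = −14n/x*^2 = −14^2/(14n). Laplace's method (interior maximum) gives
  I(n) ~ e^(f(x*)) · sqrt(2π / |f''(x*)|)
        = exp(14n ln(14n/14) − 14n) · sqrt(2π · 14n / 14^2)
        = (14n/14)^(14n) e^(−14n) · sqrt(2π·14n) / 14
        = (sqrt(2π·14n) / 14) · (14n/(14e))^(14n).
This matches Γ(14n+1)/14^(14n+1) with Stirling applied to Γ.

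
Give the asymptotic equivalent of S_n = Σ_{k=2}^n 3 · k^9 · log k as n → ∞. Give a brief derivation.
S_n ~ 3 · n^10 log n / 10 − 3 · n^10 / 100

By integral comparison, S_n = ∫_1^n 3 · x^9 · log x dx + O(n^9 · log n). For the integral, ∫ x^9 log x dx = n^10 log n / 10 − n^10/100 (integration by parts). Hence S_n ~ 3 · n^10 log n / 10 − 3 · n^10 / 100.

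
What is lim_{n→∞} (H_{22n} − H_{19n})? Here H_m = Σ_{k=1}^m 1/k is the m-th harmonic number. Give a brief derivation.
lim = ln(22/19)

Euler-Maclaurin gives H_m = ln m + γ + 1/(2m) + O(1/m^2). The γ and O(1/m) terms cancel in the difference:
  H_{22n} − H_{19n} = ln(22n) − ln(19n) + O(1/n) = ln(22/19) + O(1/n).
Hence the limit is ln(22/19).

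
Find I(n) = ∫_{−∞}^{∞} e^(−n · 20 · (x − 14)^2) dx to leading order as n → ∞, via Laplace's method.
I(n) = sqrt(π/(20n))

Here φ(x) = 20 · (x − 14)^2 has its unique minimum at x* = 14 with φ(x*) = 0 and φ''(x*) = 40. Laplace's method gives
  I(n) ~ e^(−n φ(x*)) · sqrt(2π / (n · φ''(x*))) = sqrt(2π / (40n)) = sqrt(π/(20n)).
This is exact: substituting u = (x − 14)·sqrt(20n) gives I(n) = (1/sqrt(20n)) ∫_{−∞}^{∞} e^(−u^2) du = sqrt(π/(20n)).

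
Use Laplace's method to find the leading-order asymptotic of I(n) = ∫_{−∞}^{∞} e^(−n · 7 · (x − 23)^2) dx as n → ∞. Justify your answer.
I(n) = sqrt(π/(7n))

Here φ(x) = 7 · (x − 23)^2 has its unique minimum at x* = 23 with φ(x*) = 0 and φ''(x*) = 14. Laplace's method gives
  I(n) ~ e^(−n φ(x*)) · sqrt(2π / (n · φ''(x*))) = sqrt(2π / (14n)) = sqrt(π/(7n)).
This is exact: substituting u = (x − 23)·sqrt(7n) gives I(n) = (1/sqrt(7n)) ∫_{−∞}^{∞} e^(−u^2) du = sqrt(π/(7n)).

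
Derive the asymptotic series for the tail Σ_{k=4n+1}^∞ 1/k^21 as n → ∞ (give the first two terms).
Σ_{k>4n} 1/k^21 = 1/(20 · (4n)^20) − 1/(2 · (4n)^21) + O(1/(4n)^22)

Compare to the integral: ∫_{4n}^∞ x^(−21) dx = [−x^(−20)/20]_{4n}^∞ = 1/((21−1)·(4n)^20). The Euler-Maclaurin correction adds −f(4n)/2 = −1/(2·(4n)^21). Euler-Maclaurin then gives
  Σ_{k>4n} 1/k^21 = ∫_{4n}^∞ dx/x^21 − 1/(2·(4n)^21) + O(1/(4n)^22).
(Equivalently this is ζ(21) − Σ_{k≤4n} 1/k^21.)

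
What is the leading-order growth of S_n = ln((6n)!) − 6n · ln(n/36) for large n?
S_n ~ 6n · (ln 216 − 1) + O(ln n)

Stirling: ln((6n)!) = 6n ln(6n) − 6n + O(ln n).
  S_n = 6n ln(6n) − 6n − 6n ln(n/36) + O(ln n)
      = 6n ln(6n) − 6n ln n + 6n ln 36 − 6n + O(ln n)
      = 6n ln 6 + 6n ln 36 − 6n + O(ln n)
      = 6n (ln 216 − 1) + O(ln n).
Numerically ln(216) − 1 ≈ 4.3753.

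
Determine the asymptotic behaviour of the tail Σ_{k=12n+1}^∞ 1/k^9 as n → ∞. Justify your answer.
Σ_{k>12n} 1/k^9 ~ 1/(8 · (12n)^8)

Compare to the integral: ∫_{12n}^∞ x^(−9) dx = [−x^(−8)/8]_{12n}^∞ = 1/((9−1)·(12n)^8). Euler-Maclaurin then gives
  Σ_{k>12n} 1/k^9 = ∫_{12n}^∞ dx/x^9 − 1/(2·(12n)^9) + O(1/(12n)^10).
(Equivalently this is ζ(9) − Σ_{k≤12n} 1/k^9.)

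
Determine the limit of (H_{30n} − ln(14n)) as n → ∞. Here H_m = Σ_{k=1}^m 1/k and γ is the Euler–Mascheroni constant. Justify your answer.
lim = ln(15/7) + γ

By Euler-Maclaurin, H_m = ln m + γ + O(1/m). So
  H_{30n} − ln(14n) = ln(30n) + γ − ln(14n) + O(1/n)
                       = ln(30/14) + γ + O(1/n).
Hence the limit is ln(30/14) + γ (= ln(15/7)).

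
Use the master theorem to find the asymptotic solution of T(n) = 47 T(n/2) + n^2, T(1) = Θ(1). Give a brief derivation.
T(n) = Θ(n^(log_2 47))

Master theorem: compare f(n) = n^2 to n^(log_2 47) where log_2 47 ≈ 5.555. Since 2 < log_2 47, we have f(n) = O(n^(log_2 47 − ε)) for some ε > 0 — Case 1. Hence T(n) = Θ(n^(log_2 47)).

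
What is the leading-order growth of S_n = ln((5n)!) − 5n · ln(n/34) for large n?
S_n ~ 5n · (ln 170 − 1) + O(ln n)

Stirling: ln((5n)!) = 5n ln(5n) − 5n + O(ln n).
  S_n = 5n ln(5n) − 5n − 5n ln(n/34) + O(ln n)
      = 5n ln(5n) − 5n ln n + 5n ln 34 − 5n + O(ln n)
      = 5n ln 5 + 5n ln 34 − 5n + O(ln n)
      = 5n (ln 170 − 1) + O(ln n).
Numerically ln(170) − 1 ≈ 4.1358.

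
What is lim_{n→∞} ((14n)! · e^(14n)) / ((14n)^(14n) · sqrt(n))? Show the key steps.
lim = sqrt(2π·14)

Stirling: (14n)! ~ sqrt(2π·14n) · (14n/e)^(14n). Hence
  (14n)! · e^(14n) / (14n)^(14n) ~ sqrt(2π·14n).
Dividing by sqrt(n): sqrt(2π·14n) / sqrt(n) = sqrt(2π·14) · n^((1−1)/2), so the limit is sqrt(2π·14).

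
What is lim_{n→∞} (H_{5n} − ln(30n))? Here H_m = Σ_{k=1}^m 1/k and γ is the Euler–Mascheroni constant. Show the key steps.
lim = −ln 6 + γ

By Euler-Maclaurin, H_m = ln m + γ + O(1/m). So
  H_{5n} − ln(30n) = ln(5n) + γ − ln(30n) + O(1/n)
                       = ln(5/30) + γ + O(1/n).
Hence the limit is ln(5/30) + γ (= −ln 6).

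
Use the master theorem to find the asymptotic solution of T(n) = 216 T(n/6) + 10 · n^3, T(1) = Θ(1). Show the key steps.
T(n) = Θ(n^3 log n)

log_6 216 = 3, and f(n) = 10 · n^3 = Θ(n^(log_6 216)). This is Case 2 of the master theorem: T(n) = Θ(f(n) · log n) = Θ(n^3 log n).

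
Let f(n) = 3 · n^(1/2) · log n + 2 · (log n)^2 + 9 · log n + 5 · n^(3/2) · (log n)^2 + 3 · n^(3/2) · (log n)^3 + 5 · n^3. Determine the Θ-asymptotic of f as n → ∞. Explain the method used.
f(n) ∈ Θ(n^3)

Compare the terms by growth order. For large n, n^a · (log n)^b dominates n^a' · (log n)^b' iff a > a', or (a = a' and b > b'). Ranking the 6 terms shows the dominant one is 5 · n^3. Hence f(n) ∈ Θ(n^3).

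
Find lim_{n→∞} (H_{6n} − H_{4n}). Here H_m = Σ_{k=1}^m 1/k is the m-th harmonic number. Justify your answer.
lim = ln(6/4) = ln(3/2)

Euler-Maclaurin gives H_m = ln m + γ + 1/(2m) + O(1/m^2). The γ and O(1/m) terms cancel in the difference:
  H_{6n} − H_{4n} = ln(6n) − ln(4n) + O(1/n) = ln(6/4) + O(1/n).
Hence the limit is ln(6/4) = ln(3/2).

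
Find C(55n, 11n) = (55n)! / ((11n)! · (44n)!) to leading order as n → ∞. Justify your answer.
C(55n, 11n) ~ (3125/256)^(11n) · sqrt(5/(8π·11n))

Write N = 11n. Apply Stirling to each factorial:
  (5N)! ~ sqrt(2π·5N) · (5N/e)^(5N),
  N! ~ sqrt(2π N) · (N/e)^N,
  (4N)! ~ sqrt(2π·4N) · (4N/e)^(4N).
The exponential factors combine to (5N)^(5N) / (N^N · (4N)^(4N)) = 5^(5N)/4^(4N) = (5^5/4^4)^N = (3125/256)^N.
The square-root prefactors combine to sqrt(2π·5N) / (sqrt(2π N)·sqrt(2π·4N)) = sqrt(5 / (2π·4·N)) = sqrt(5/(8π·11n)).
Substituting N = 11n: C(55n, 11n) ~ (3125/256)^(11n) · sqrt(5/(8π·11n)).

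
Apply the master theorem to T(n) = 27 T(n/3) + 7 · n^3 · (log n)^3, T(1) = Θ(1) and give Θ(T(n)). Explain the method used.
T(n) = Θ(n^3 · (log n)^4)

Here log_3 27 = 3 and f(n) = 7 · n^3 · (log n)^3 = Θ(n^(log_3 27) · (log n)^3). This is the extended Case 2 of the master theorem (f matches the critical exponent up to log factors), giving T(n) = Θ(n^(log_3 27) · (log n)^(3+1)) = Θ(n^3 · (log n)^4).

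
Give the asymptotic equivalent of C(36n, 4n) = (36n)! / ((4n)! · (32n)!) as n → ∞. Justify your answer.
C(36n, 4n) ~ (387420489/16777216)^(4n) · sqrt(9/(16π·4n))

Write N = 4n. Apply Stirling to each factorial:
  (9N)! ~ sqrt(2π·9N) · (9N/e)^(9N),
  N! ~ sqrt(2π N) · (N/e)^N,
  (8N)! ~ sqrt(2π·8N) · (8N/e)^(8N).
The exponential factors combine to (9N)^(9N) / (N^N · (8N)^(8N)) = 9^(9N)/8^(8N) = (9^9/8^8)^N = (387420489/16777216)^N.
The square-root prefactors combine to sqrt(2π·9N) / (sqrt(2π N)·sqrt(2π·8N)) = sqrt(9 / (2π·8·N)) = sqrt(9/(16π·4n)).
Substituting N = 4n: C(36n, 4n) ~ (387420489/16777216)^(4n) · sqrt(9/(16π·4n)).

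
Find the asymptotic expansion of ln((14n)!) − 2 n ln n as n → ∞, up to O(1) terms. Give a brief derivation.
ln((14n)!) − 2 n ln n = 12 n ln n + 14(ln 14 − 1) n + (1/2) ln(2π·14n) + O(1/n)

Stirling: ln((14n)!) = 14n ln(14n) − 14n + (1/2) ln(2π·14n) + O(1/n).
Expand 14n ln(14n) = 14n (ln n + ln 14) = 14n ln n + 14n ln 14.
Subtract 2n ln n: leading term is (14 − 2) n ln n = 12 n ln n. The next term is 14n ln 14 − 14n = 14(ln 14 − 1) n. Then the (1/2) ln(2π·14n) correction.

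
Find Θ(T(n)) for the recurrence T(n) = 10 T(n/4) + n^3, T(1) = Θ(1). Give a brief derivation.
T(n) = Θ(n^3)

log_4 10 ≈ 1.661. f(n) = n^3 dominates n^(log_4 10) since 3 > 1.661, and the regularity condition a·f(n/b) = 10·(n/4)^3 = (10/64)·n^3 ≤ c·f(n) holds with c = 10/64 ≈ 0.156 < 1. So this is Case 3: T(n) = Θ(f(n)) = Θ(n^3).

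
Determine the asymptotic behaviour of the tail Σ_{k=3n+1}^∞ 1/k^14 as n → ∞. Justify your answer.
Σ_{k>3n} 1/k^14 ~ 1/(13 · (3n)^13)

Compare to the integral: ∫_{3n}^∞ x^(−14) dx = [−x^(−13)/13]_{3n}^∞ = 1/((14−1)·(3n)^13). Euler-Maclaurin then gives
  Σ_{k>3n} 1/k^14 = ∫_{3n}^∞ dx/x^14 − 1/(2·(3n)^14) + O(1/(3n)^15).
(Equivalently this is ζ(14) − Σ_{k≤3n} 1/k^14.)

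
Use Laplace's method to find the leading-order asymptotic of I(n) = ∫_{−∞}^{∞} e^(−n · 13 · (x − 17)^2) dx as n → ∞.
I(n) = sqrt(π/(13n))

Here φ(x) = 13 · (x − 17)^2 has its unique minimum at x* = 17 with φ(x*) = 0 and φ''(x*) = 26. Laplace's method gives
  I(n) ~ e^(−n φ(x*)) · sqrt(2π / (n · φ''(x*))) = sqrt(2π / (26n)) = sqrt(π/(13n)).
This is exact: substituting u = (x − 17)·sqrt(13n) gives I(n) = (1/sqrt(13n)) ∫_{−∞}^{∞} e^(−u^2) du = sqrt(π/(13n)).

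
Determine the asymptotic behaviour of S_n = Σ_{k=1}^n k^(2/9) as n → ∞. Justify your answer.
S_n ~ (9/11) · n^(11/9)

Integral comparison: Σ_{k=1}^n k^(2/9) = ∫_0^n x^(2/9) dx + O(n^(2/9)). The integral is n^(1 + 2/9) / (1 + 2/9) = n^((2+9)/9) / ((2+9)/9) = (9/11) · n^(11/9).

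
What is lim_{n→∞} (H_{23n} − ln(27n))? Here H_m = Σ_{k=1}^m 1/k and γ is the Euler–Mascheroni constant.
lim = ln(23/27) + γ

By Euler-Maclaurin, H_m = ln m + γ + O(1/m). So
  H_{23n} − ln(27n) = ln(23n) + γ − ln(27n) + O(1/n)
                       = ln(23/27) + γ + O(1/n).
Hence the limit is ln(23/27) + γ.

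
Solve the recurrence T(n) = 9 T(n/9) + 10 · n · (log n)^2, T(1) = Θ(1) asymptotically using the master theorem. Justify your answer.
T(n) = Θ(n · (log n)^3)

Here log_9 9 = 1 and f(n) = 10 · n · (log n)^2 = Θ(n^(log_9 9) · (log n)^2). This is the extended Case 2 of the master theorem (f matches the critical exponent up to log factors), giving T(n) = Θ(n^(log_9 9) · (log n)^(2+1)) = Θ(n · (log n)^3).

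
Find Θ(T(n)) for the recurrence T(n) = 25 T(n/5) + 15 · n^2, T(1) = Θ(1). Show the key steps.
T(n) = Θ(n^2 log n)

log_5 25 = 2, and f(n) = 15 · n^2 = Θ(n^(log_5 25)). This is Case 2 of the master theorem: T(n) = Θ(f(n) · log n) = Θ(n^2 log n).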